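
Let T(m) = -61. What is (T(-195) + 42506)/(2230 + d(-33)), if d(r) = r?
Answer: 3265/169 ≈ 19.320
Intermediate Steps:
(T(-195) + 42506)/(2230 + d(-33)) = (-61 + 42506)/(2230 - 33) = 42445/2197 = 42445*(1/2197) = 3265/169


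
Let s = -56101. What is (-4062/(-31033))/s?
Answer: -4062/1740982333 ≈ -2.3332e-6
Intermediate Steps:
(-4062/(-31033))/s = -4062/(-31033)/(-56101) = -4062*(-1/31033)*(-1/56101) = (4062/31033)*(-1/56101) = -4062/1740982333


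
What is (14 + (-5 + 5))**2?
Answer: 196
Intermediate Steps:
(14 + (-5 + 5))**2 = (14 + 0)**2 = 14**2 = 196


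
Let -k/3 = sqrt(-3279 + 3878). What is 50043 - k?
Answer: 50043 + 3*sqrt(599) ≈ 50116.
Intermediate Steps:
k = -3*sqrt(599) (k = -3*sqrt(-3279 + 3878) = -3*sqrt(599) ≈ -73.423)
50043 - k = 50043 - (-3)*sqrt(599) = 50043 + 3*sqrt(599)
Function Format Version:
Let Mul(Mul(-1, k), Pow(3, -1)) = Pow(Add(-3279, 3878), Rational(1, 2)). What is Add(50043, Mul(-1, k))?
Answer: Add(50043, Mul(3, Pow(599, Rational(1, 2)))) ≈ 50116.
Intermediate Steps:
k = Mul(-3, Pow(599, Rational(1, 2))) (k = Mul(-3, Pow(Add(-3279, 3878), Rational(1, 2))) = Mul(-3, Pow(599, Rational(1, 2))) ≈ -73.423)
Add(50043, Mul(-1, k)) = Add(50043, Mul(-1, Mul(-3, Pow(599, Rational(1, 2))))) = Add(50043, Mul(3, Pow(599, Rational(1, 2))))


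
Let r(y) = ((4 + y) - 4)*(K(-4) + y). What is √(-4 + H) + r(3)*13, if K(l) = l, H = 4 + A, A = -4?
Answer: -39 + 2*I ≈ -39.0 + 2.0*I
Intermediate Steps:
H = 0 (H = 4 - 4 = 0)
r(y) = y*(-4 + y) (r(y) = ((4 + y) - 4)*(-4 + y) = y*(-4 + y))
√(-4 + H) + r(3)*13 = √(-4 + 0) + (3*(-4 + 3))*13 = √(-4) + (3*(-1))*13 = 2*I - 3*13 = 2*I - 39 = -39 + 2*I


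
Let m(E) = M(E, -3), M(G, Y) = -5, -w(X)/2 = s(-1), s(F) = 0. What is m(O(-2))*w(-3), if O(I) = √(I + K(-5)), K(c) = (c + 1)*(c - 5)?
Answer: 0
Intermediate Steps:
K(c) = (1 + c)*(-5 + c)
w(X) = 0 (w(X) = -2*0 = 0)
O(I) = √(40 + I) (O(I) = √(I + (-5 + (-5)² - 4*(-5))) = √(I + (-5 + 25 + 20)) = √(I + 40) = √(40 + I))
m(E) = -5
m(O(-2))*w(-3) = -5*0 = 0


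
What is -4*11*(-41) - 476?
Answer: 1328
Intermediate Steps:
-4*11*(-41) - 476 = -44*(-41) - 476 = 1804 - 476 = 1328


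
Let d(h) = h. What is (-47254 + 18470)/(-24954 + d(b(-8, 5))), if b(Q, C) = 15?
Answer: 28784/24939 ≈ 1.1542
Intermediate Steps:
(-47254 + 18470)/(-24954 + d(b(-8, 5))) = (-47254 + 18470)/(-24954 + 15) = -28784/(-24939) = -28784*(-1/24939) = 28784/24939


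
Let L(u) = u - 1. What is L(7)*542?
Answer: 3252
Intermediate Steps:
L(u) = -1 + u
L(7)*542 = (-1 + 7)*542 = 6*542 = 3252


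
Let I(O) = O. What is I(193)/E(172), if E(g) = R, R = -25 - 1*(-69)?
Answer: 193/44 ≈ 4.3864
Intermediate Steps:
R = 44 (R = -25 + 69 = 44)
E(g) = 44
I(193)/E(172) = 193/44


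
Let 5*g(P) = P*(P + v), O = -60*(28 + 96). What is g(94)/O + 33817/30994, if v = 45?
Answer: 213256199/288244200 ≈ 0.73985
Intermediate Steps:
O = -7440 (O = -60*124 = -7440)
g(P) = P*(45 + P)/5 (g(P) = (P*(P + 45))/5 = (P*(45 + P))/5 = P*(45 + P)/5)
g(94)/O + 33817/30994 = ((⅕)*94*(45 + 94))/(-7440) + 33817/30994 = ((⅕)*94*139)*(-1/7440) + 33817*(1/30994) = (13066/5)*(-1/7440) + 33817/30994 = -6533/18600 + 33817/30994 = 213256199/288244200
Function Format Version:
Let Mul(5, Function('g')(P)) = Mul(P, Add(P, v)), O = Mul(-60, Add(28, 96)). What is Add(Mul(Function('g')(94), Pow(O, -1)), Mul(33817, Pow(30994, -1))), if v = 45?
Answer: Rational(213256199, 288244200) ≈ 0.73985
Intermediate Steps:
O = -7440 (O = Mul(-60, 124) = -7440)
Function('g')(P) = Mul(Rational(1, 5), P, Add(45, P)) (Function('g')(P) = Mul(Rational(1, 5), Mul(P, Add(P, 45))) = Mul(Rational(1, 5), Mul(P, Add(45, P))) = Mul(Rational(1, 5), P, Add(45, P)))
Add(Mul(Function('g')(94), Pow(O, -1)), Mul(33817, Pow(30994, -1))) = Add(Mul(Mul(Rational(1, 5), 94, Add(45, 94)), Pow(-7440, -1)), Mul(33817, Pow(30994, -1))) = Add(Mul(Mul(Rational(1, 5), 94, 139), Rational(-1, 7440)), Mul(33817, Rational(1, 30994))) = Add(Mul(Rational(13066, 5), Rational(-1, 7440)), Rational(33817, 30994)) = Add(Rational(-6533, 18600), Rational(33817, 30994)) = Rational(213256199, 288244200)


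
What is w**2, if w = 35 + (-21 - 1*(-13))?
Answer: 729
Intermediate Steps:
w = 27 (w = 35 + (-21 + 13) = 35 - 8 = 27)
w**2 = 27**2 = 729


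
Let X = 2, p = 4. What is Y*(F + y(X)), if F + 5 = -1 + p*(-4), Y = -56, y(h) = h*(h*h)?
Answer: 784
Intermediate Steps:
y(h) = h³ (y(h) = h*h² = h³)
F = -22 (F = -5 + (-1 + 4*(-4)) = -5 + (-1 - 16) = -5 - 17 = -22)
Y*(F + y(X)) = -56*(-22 + 2³) = -56*(-22 + 8) = -56*(-14) = 784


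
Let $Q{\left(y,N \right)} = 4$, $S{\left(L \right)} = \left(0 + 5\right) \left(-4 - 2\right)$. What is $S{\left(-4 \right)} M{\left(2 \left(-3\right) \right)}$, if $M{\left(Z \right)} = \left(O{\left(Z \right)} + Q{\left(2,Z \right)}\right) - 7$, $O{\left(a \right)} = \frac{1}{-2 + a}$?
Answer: $\frac{375}{4} \approx 93.75$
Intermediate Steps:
$S{\left(L \right)} = -30$ ($S{\left(L \right)} = 5 \left(-6\right) = -30$)
$M{\left(Z \right)} = -3 + \frac{1}{-2 + Z}$ ($M{\left(Z \right)} = \left(\frac{1}{-2 + Z} + 4\right) - 7 = \left(4 + \frac{1}{-2 + Z}\right) - 7 = -3 + \frac{1}{-2 + Z}$)
$S{\left(-4 \right)} M{\left(2 \left(-3\right) \right)} = - 30 \frac{7 - 3 \cdot 2 \left(-3\right)}{-2 + 2 \left(-3\right)} = - 30 \frac{7 - -18}{-2 - 6} = - 30 \frac{7 + 18}{-8} = - 30 \left(\left(- \frac{1}{8}\right) 25\right) = \left(-30\right) \left(- \frac{25}{8}\right) = \frac{375}{4}$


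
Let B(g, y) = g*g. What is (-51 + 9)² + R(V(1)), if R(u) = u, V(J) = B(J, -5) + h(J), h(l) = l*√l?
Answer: 1766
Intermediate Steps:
B(g, y) = g²
h(l) = l^(3/2)
V(J) = J² + J^(3/2)
(-51 + 9)² + R(V(1)) = (-51 + 9)² + (1² + 1^(3/2)) = (-42)² + (1 + 1) = 1764 + 2 = 1766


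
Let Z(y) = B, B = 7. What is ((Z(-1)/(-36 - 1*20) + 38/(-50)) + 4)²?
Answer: 388129/40000 ≈ 9.7032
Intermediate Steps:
Z(y) = 7
((Z(-1)/(-36 - 1*20) + 38/(-50)) + 4)² = ((7/(-36 - 1*20) + 38/(-50)) + 4)² = ((7/(-36 - 20) + 38*(-1/50)) + 4)² = ((7/(-56) - 19/25) + 4)² = ((7*(-1/56) - 19/25) + 4)² = ((-⅛ - 19/25) + 4)² = (-177/200 + 4)² = (623/200)² = 388129/40000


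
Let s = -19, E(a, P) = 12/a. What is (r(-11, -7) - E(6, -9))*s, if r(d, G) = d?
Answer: 247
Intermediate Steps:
(r(-11, -7) - E(6, -9))*s = (-11 - 12/6)*(-19) = (-11 - 1*2)*(-19) = (-11 - 2)*(-19) = -13*(-19) = 247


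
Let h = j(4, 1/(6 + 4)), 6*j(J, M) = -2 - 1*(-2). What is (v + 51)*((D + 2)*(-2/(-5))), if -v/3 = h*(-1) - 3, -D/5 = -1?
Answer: 168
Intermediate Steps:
D = 5 (D = -5*(-1) = 5)
j(J, M) = 0 (j(J, M) = (-2 - 1*(-2))/6 = (-2 + 2)/6 = (⅙)*0 = 0)
h = 0
v = 9 (v = -3*(0*(-1) - 3) = -3*(0 - 3) = -3*(-3) = 9)
(v + 51)*((D + 2)*(-2/(-5))) = (9 + 51)*((5 + 2)*(-2/(-5))) = 60*(7*(-2*(-⅕))) = 60*(7*(⅖)) = 60*(14/5) = 168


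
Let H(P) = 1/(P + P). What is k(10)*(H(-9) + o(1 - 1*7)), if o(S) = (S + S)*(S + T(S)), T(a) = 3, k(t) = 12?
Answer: 1294/3 ≈ 431.33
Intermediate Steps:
H(P) = 1/(2*P)
o(S) = 2*S*(3 + S) (o(S) = (S + S)*(S + 3) = (2*S)*(3 + S) = 2*S*(3 + S))
k(10)*(H(-9) + o(1 - 1*7)) = 12*((½)/(-9) + 2*(1 - 1*7)*(3 + (1 - 1*7))) = 12*((½)*(-⅑) + 2*(1 - 7)*(3 + (1 - 7))) = 12*(-1/18 + 2*(-6)*(3 - 6)) = 12*(-1/18 + 2*(-6)*(-3)) = 12*(-1/18 + 36) = 12*(647/18) = 1294/3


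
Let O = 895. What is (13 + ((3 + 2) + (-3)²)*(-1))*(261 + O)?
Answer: -1156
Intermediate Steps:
(13 + ((3 + 2) + (-3)²)*(-1))*(261 + O) = (13 + ((3 + 2) + (-3)²)*(-1))*(261 + 895) = (13 + (5 + 9)*(-1))*1156 = (13 + 14*(-1))*1156 = (13 - 14)*1156 = -1*1156 = -1156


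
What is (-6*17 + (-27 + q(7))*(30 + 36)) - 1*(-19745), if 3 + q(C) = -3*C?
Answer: 16277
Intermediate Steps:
q(C) = -3 - 3*C
(-6*17 + (-27 + q(7))*(30 + 36)) - 1*(-19745) = (-6*17 + (-27 + (-3 - 3*7))*(30 + 36)) - 1*(-19745) = (-102 + (-27 + (-3 - 21))*66) + 19745 = (-102 + (-27 - 24)*66) + 19745 = (-102 - 51*66) + 19745 = (-102 - 3366) + 19745 = -3468 + 19745 = 16277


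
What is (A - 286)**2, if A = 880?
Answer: 352836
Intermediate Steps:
(A - 286)**2 = (880 - 286)**2 = 594**2 = 352836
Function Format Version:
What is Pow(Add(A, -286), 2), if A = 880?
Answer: 352836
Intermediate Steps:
Pow(Add(A, -286), 2) = Pow(Add(880, -286), 2) = Pow(594, 2) = 352836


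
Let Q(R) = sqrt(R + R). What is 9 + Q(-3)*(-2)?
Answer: 9 - 2*I*sqrt(6) ≈ 9.0 - 4.899*I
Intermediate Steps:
Q(R) = sqrt(2)*sqrt(R) (Q(R) = sqrt(2*R) = sqrt(2)*sqrt(R))
9 + Q(-3)*(-2) = 9 + (sqrt(2)*sqrt(-3))*(-2) = 9 + (sqrt(2)*(I*sqrt(3)))*(-2) = 9 + (I*sqrt(6))*(-2) = 9 - 2*I*sqrt(6)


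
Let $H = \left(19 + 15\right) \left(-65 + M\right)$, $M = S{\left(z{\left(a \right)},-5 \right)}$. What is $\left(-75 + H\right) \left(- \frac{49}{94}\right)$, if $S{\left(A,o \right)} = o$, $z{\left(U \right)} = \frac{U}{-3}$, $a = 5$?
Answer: $\frac{120295}{94} \approx 1279.7$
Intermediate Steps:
$z{\left(U \right)} = - \frac{U}{3}$ ($z{\left(U \right)} = U \left(- \frac{1}{3}\right) = - \frac{U}{3}$)
$M = -5$
$H = -2380$ ($H = \left(19 + 15\right) \left(-65 - 5\right) = 34 \left(-70\right) = -2380$)
$\left(-75 + H\right) \left(- \frac{49}{94}\right) = \left(-75 - 2380\right) \left(- \frac{49}{94}\right) = - 2455 \left(\left(-49\right) \frac{1}{94}\right) = \left(-2455\right) \left(- \frac{49}{94}\right) = \frac{120295}{94}$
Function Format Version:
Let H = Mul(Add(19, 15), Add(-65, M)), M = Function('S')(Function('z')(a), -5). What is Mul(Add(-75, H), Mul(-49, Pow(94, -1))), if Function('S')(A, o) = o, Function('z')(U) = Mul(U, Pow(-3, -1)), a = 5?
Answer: Rational(120295, 94) ≈ 1279.7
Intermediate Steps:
Function('z')(U) = Mul(Rational(-1, 3), U) (Function('z')(U) = Mul(U, Rational(-1, 3)) = Mul(Rational(-1, 3), U))
M = -5
H = -2380 (H = Mul(Add(19, 15), Add(-65, -5)) = Mul(34, -70) = -2380)
Mul(Add(-75, H), Mul(-49, Pow(94, -1))) = Mul(Add(-75, -2380), Mul(-49, Pow(94, -1))) = Mul(-2455, Mul(-49, Rational(1, 94))) = Mul(-2455, Rational(-49, 94)) = Rational(120295, 94)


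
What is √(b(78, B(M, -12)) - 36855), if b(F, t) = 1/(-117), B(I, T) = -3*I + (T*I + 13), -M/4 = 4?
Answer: 2*I*√14014117/39 ≈ 191.98*I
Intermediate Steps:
M = -16 (M = -4*4 = -16)
B(I, T) = 13 - 3*I + I*T (B(I, T) = -3*I + (I*T + 13) = -3*I + (13 + I*T) = 13 - 3*I + I*T)
b(F, t) = -1/117
√(b(78, B(M, -12)) - 36855) = √(-1/117 - 36855) = √(-4312036/117) = 2*I*√14014117/39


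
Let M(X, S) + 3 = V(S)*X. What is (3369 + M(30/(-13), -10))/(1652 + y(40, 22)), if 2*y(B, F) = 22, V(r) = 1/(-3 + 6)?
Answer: 43748/21619 ≈ 2.0236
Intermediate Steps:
V(r) = ⅓ (V(r) = 1/3 = ⅓)
y(B, F) = 11 (y(B, F) = (½)*22 = 11)
M(X, S) = -3 + X/3
(3369 + M(30/(-13), -10))/(1652 + y(40, 22)) = (3369 + (-3 + (30/(-13))/3))/(1652 + 11) = (3369 + (-3 + (30*(-1/13))/3))/1663 = (3369 + (-3 + (⅓)*(-30/13)))*(1/1663) = (3369 + (-3 - 10/13))*(1/1663) = (3369 - 49/13)*(1/1663) = (43748/13)*(1/1663) = 43748/21619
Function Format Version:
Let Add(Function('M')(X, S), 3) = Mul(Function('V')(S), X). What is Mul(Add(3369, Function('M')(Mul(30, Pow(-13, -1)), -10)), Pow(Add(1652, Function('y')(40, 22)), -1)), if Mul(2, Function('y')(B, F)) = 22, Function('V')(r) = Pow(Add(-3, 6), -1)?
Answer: Rational(43748, 21619) ≈ 2.0236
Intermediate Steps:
Function('V')(r) = Rational(1, 3) (Function('V')(r) = Pow(3, -1) = Rational(1, 3))
Function('y')(B, F) = 11 (Function('y')(B, F) = Mul(Rational(1, 2), 22) = 11)
Function('M')(X, S) = Add(-3, Mul(Rational(1, 3), X))
Mul(Add(3369, Function('M')(Mul(30, Pow(-13, -1)), -10)), Pow(Add(1652, Function('y')(40, 22)), -1)) = Mul(Add(3369, Add(-3, Mul(Rational(1, 3), Mul(30, Pow(-13, -1))))), Pow(Add(1652, 11), -1)) = Mul(Add(3369, Add(-3, Mul(Rational(1, 3), Mul(30, Rational(-1, 13))))), Pow(1663, -1)) = Mul(Add(3369, Add(-3, Mul(Rational(1, 3), Rational(-30, 13)))), Rational(1, 1663)) = Mul(Add(3369, Add(-3, Rational(-10, 13))), Rational(1, 1663)) = Mul(Add(3369, Rational(-49, 13)), Rational(1, 1663)) = Mul(Rational(43748, 13), Rational(1, 1663)) = Rational(43748, 21619)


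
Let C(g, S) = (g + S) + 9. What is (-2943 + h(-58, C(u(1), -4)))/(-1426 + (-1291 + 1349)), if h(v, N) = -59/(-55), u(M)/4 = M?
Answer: 80903/37620 ≈ 2.1505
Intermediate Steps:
u(M) = 4*M
C(g, S) = 9 + S + g (C(g, S) = (S + g) + 9 = 9 + S + g)
h(v, N) = 59/55 (h(v, N) = -59*(-1/55) = 59/55)
(-2943 + h(-58, C(u(1), -4)))/(-1426 + (-1291 + 1349)) = (-2943 + 59/55)/(-1426 + (-1291 + 1349)) = -161806/(55*(-1426 + 58)) = -161806/55/(-1368) = -161806/55*(-1/1368) = 80903/37620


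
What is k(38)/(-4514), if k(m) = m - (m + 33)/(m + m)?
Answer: -2817/343064 ≈ -0.0082113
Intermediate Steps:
k(m) = m - (33 + m)/(2*m)
k(38)/(-4514) = (-½ + 38 - 33/2/38)/(-4514) = (-½ + 38 - 33/2*1/38)*(-1/4514) = (-½ + 38 - 33/76)*(-1/4514) = (2817/76)*(-1/4514) = -2817/343064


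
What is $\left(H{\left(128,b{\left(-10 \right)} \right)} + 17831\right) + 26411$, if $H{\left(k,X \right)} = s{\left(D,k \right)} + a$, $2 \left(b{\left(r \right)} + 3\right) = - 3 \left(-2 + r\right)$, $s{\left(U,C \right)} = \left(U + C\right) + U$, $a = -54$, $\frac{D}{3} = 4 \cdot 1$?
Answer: $44340$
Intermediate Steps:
$D = 12$ ($D = 3 \cdot 4 \cdot 1 = 3 \cdot 4 = 12$)
$s{\left(U,C \right)} = C + 2 U$ ($s{\left(U,C \right)} = \left(C + U\right) + U = C + 2 U$)
$b{\left(r \right)} = - \frac{3 r}{2}$ ($b{\left(r \right)} = -3 + \frac{\left(-3\right) \left(-2 + r\right)}{2} = -3 + \frac{6 - 3 r}{2} = -3 - \left(-3 + \frac{3 r}{2}\right) = - \frac{3 r}{2}$)
$H{\left(k,X \right)} = -30 + k$ ($H{\left(k,X \right)} = \left(k + 2 \cdot 12\right) - 54 = \left(k + 24\right) - 54 = \left(24 + k\right) - 54 = -30 + k$)
$\left(H{\left(128,b{\left(-10 \right)} \right)} + 17831\right) + 26411 = \left(\left(-30 + 128\right) + 17831\right) + 26411 = \left(98 + 17831\right) + 26411 = 17929 + 26411 = 44340$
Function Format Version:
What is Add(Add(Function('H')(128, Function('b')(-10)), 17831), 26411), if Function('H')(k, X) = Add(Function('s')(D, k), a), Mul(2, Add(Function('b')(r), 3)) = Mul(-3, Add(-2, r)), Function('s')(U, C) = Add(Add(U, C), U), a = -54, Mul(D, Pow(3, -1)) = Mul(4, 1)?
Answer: 44340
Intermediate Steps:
D = 12 (D = Mul(3, Mul(4, 1)) = Mul(3, 4) = 12)
Function('s')(U, C) = Add(C, Mul(2, U)) (Function('s')(U, C) = Add(Add(C, U), U) = Add(C, Mul(2, U)))
Function('b')(r) = Mul(Rational(-3, 2), r) (Function('b')(r) = Add(-3, Mul(Rational(1, 2), Mul(-3, Add(-2, r)))) = Add(-3, Mul(Rational(1, 2), Add(6, Mul(-3, r)))) = Add(-3, Add(3, Mul(Rational(-3, 2), r))) = Mul(Rational(-3, 2), r))
Function('H')(k, X) = Add(-30, k) (Function('H')(k, X) = Add(Add(k, Mul(2, 12)), -54) = Add(Add(k, 24), -54) = Add(Add(24, k), -54) = Add(-30, k))
Add(Add(Function('H')(128, Function('b')(-10)), 17831), 26411) = Add(Add(Add(-30, 128), 17831), 26411) = Add(Add(98, 17831), 26411) = Add(17929, 26411) = 44340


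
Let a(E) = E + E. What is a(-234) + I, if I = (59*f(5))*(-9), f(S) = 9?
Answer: -5247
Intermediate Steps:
a(E) = 2*E
I = -4779 (I = (59*9)*(-9) = 531*(-9) = -4779)
a(-234) + I = 2*(-234) - 4779 = -468 - 4779 = -5247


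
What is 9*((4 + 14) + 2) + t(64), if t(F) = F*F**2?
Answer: 262324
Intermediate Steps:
t(F) = F**3
9*((4 + 14) + 2) + t(64) = 9*((4 + 14) + 2) + 64**3 = 9*(18 + 2) + 262144 = 9*20 + 262144 = 180 + 262144 = 262324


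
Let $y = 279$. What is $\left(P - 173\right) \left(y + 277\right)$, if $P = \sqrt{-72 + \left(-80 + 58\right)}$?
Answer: $-96188 + 556 i \sqrt{94} \approx -96188.0 + 5390.6 i$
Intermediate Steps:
$P = i \sqrt{94}$ ($P = \sqrt{-72 - 22} = \sqrt{-94} = i \sqrt{94} \approx 9.6954 i$)
$\left(P - 173\right) \left(y + 277\right) = \left(i \sqrt{94} - 173\right) \left(279 + 277\right) = \left(-173 + i \sqrt{94}\right) 556 = -96188 + 556 i \sqrt{94}$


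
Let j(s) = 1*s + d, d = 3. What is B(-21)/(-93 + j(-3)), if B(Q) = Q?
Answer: 7/31 ≈ 0.22581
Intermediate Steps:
j(s) = 3 + s (j(s) = 1*s + 3 = s + 3 = 3 + s)
B(-21)/(-93 + j(-3)) = -21/(-93 + (3 - 3)) = -21/(-93 + 0) = -21/(-93) = -21*(-1/93) = 7/31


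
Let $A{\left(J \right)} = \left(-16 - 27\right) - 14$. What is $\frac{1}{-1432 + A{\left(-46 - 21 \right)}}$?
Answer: $- \frac{1}{1489} \approx -0.00067159$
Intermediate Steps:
$A{\left(J \right)} = -57$ ($A{\left(J \right)} = -43 - 14 = -57$)
$\frac{1}{-1432 + A{\left(-46 - 21 \right)}} = \frac{1}{-1432 - 57} = \frac{1}{-1489} = - \frac{1}{1489}$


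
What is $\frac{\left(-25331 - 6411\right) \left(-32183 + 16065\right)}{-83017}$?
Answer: $- \frac{511617556}{83017} \approx -6162.8$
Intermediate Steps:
$\frac{\left(-25331 - 6411\right) \left(-32183 + 16065\right)}{-83017} = \left(-31742\right) \left(-16118\right) \left(- \frac{1}{83017}\right) = 511617556 \left(- \frac{1}{83017}\right) = - \frac{511617556}{83017}$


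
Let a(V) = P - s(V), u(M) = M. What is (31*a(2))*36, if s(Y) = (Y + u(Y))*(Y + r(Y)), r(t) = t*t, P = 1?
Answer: -25668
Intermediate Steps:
r(t) = t²
s(Y) = 2*Y*(Y + Y²) (s(Y) = (Y + Y)*(Y + Y²) = (2*Y)*(Y + Y²) = 2*Y*(Y + Y²))
a(V) = 1 - 2*V²*(1 + V)
(31*a(2))*36 = (31*(1 - 2*2² - 2*2³))*36 = (31*(1 - 2*4 - 2*8))*36 = (31*(1 - 8 - 16))*36 = (31*(-23))*36 = -713*36 = -25668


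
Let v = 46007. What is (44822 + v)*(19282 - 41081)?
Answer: -1979981371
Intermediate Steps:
(44822 + v)*(19282 - 41081) = (44822 + 46007)*(19282 - 41081) = 90829*(-21799) = -1979981371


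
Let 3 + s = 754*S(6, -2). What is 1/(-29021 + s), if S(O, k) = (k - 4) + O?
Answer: -1/29024 ≈ -3.4454e-5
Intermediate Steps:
S(O, k) = -4 + O + k (S(O, k) = (-4 + k) + O = -4 + O + k)
s = -3 (s = -3 + 754*(-4 + 6 - 2) = -3 + 754*0 = -3 + 0 = -3)
1/(-29021 + s) = 1/(-29021 - 3) = 1/(-29024) = -1/29024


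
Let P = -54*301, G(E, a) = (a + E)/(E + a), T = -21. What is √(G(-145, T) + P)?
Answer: I*√16253 ≈ 127.49*I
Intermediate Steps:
G(E, a) = 1 (G(E, a) = (E + a)/(E + a) = 1)
P = -16254
√(G(-145, T) + P) = √(1 - 16254) = √(-16253) = I*√16253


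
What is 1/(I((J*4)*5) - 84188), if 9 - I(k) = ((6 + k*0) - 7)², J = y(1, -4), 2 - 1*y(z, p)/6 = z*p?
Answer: -1/84180 ≈ -1.1879e-5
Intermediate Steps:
y(z, p) = 12 - 6*p*z (y(z, p) = 12 - 6*z*p = 12 - 6*p*z)
J = 36 (J = 12 - 6*(-4)*1 = 12 + 24 = 36)
I(k) = 8 (I(k) = 9 - ((6 + k*0) - 7)² = 9 - ((6 + 0) - 7)² = 9 - (6 - 7)² = 9 - 1*(-1)² = 9 - 1*1 = 9 - 1 = 8)
1/(I((J*4)*5) - 84188) = 1/(8 - 84188) = 1/(-84180) = -1/84180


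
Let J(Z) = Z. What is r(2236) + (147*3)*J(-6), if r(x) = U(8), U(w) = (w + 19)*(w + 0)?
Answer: -2430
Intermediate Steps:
U(w) = w*(19 + w) (U(w) = (19 + w)*w = w*(19 + w))
r(x) = 216 (r(x) = 8*(19 + 8) = 8*27 = 216)
r(2236) + (147*3)*J(-6) = 216 + (147*3)*(-6) = 216 + 441*(-6) = 216 - 2646 = -2430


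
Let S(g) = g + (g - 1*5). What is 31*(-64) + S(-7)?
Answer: -2003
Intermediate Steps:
S(g) = -5 + 2*g (S(g) = g + (g - 5) = g + (-5 + g) = -5 + 2*g)
31*(-64) + S(-7) = 31*(-64) + (-5 + 2*(-7)) = -1984 + (-5 - 14) = -1984 - 19 = -2003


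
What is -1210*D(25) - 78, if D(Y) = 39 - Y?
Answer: -17018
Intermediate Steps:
-1210*D(25) - 78 = -1210*(39 - 1*25) - 78 = -1210*(39 - 25) - 78 = -1210*14 - 78 = -16940 - 78 = -17018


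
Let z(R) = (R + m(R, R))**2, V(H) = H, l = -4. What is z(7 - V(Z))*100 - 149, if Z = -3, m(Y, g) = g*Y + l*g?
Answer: 489851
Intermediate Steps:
m(Y, g) = -4*g + Y*g (m(Y, g) = g*Y - 4*g = Y*g - 4*g = -4*g + Y*g)
z(R) = (R + R*(-4 + R))**2
z(7 - V(Z))*100 - 149 = ((7 - 1*(-3))**2*(-3 + (7 - 1*(-3)))**2)*100 - 149 = ((7 + 3)**2*(-3 + (7 + 3))**2)*100 - 149 = (10**2*(-3 + 10)**2)*100 - 149 = (100*7**2)*100 - 149 = (100*49)*100 - 149 = 4900*100 - 149 = 490000 - 149 = 489851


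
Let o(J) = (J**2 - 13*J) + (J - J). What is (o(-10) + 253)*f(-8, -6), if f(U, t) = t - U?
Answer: 966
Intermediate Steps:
o(J) = J**2 - 13*J (o(J) = (J**2 - 13*J) + 0 = J**2 - 13*J)
(o(-10) + 253)*f(-8, -6) = (-10*(-13 - 10) + 253)*(-6 - 1*(-8)) = (-10*(-23) + 253)*(-6 + 8) = (230 + 253)*2 = 483*2 = 966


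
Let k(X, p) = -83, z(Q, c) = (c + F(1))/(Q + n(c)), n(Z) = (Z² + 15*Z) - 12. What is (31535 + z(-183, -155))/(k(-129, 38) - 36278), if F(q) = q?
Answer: -61650911/71085755 ≈ -0.86728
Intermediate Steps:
n(Z) = -12 + Z² + 15*Z
z(Q, c) = (1 + c)/(-12 + Q + c² + 15*c) (z(Q, c) = (c + 1)/(Q + (-12 + c² + 15*c)) = (1 + c)/(-12 + Q + c² + 15*c))
(31535 + z(-183, -155))/(k(-129, 38) - 36278) = (31535 + (1 - 155)/(-12 - 183 + (-155)² + 15*(-155)))/(-83 - 36278) = (31535 - 154/(-12 - 183 + 24025 - 2325))/(-36361) = (31535 - 154/21505)*(-1/36361) = (31535 + (1/21505)*(-154))*(-1/36361) = (31535 - 14/1955)*(-1/36361) = (61650911/1955)*(-1/36361) = -61650911/71085755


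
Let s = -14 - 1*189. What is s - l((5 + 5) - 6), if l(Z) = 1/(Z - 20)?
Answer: -3247/16 ≈ -202.94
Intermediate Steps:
s = -203 (s = -14 - 189 = -203)
l(Z) = 1/(-20 + Z)
s - l((5 + 5) - 6) = -203 - 1/(-20 + ((5 + 5) - 6)) = -203 - 1/(-20 + (10 - 6)) = -203 - 1/(-20 + 4) = -203 - 1/(-16) = -203 - 1*(-1/16) = -203 + 1/16 = -3247/16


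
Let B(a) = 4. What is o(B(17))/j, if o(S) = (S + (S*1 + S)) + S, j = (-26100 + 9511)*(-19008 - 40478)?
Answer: 8/493406627 ≈ 1.6214e-8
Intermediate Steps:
j = 986813254 (j = -16589*(-59486) = 986813254)
o(S) = 4*S (o(S) = (S + (S + S)) + S = (S + 2*S) + S = 3*S + S = 4*S)
o(B(17))/j = (4*4)/986813254 = 16*(1/986813254) = 8/493406627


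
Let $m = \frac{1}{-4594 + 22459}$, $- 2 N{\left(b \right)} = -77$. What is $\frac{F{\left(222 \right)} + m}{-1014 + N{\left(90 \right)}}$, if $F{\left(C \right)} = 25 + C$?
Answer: $- \frac{8825312}{34854615} \approx -0.2532$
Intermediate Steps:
$N{\left(b \right)} = \frac{77}{2}$ ($N{\left(b \right)} = \left(- \frac{1}{2}\right) \left(-77\right) = \frac{77}{2}$)
$m = \frac{1}{17865} \approx 5.5975 \cdot 10^{-5}$
$\frac{F{\left(222 \right)} + m}{-1014 + N{\left(90 \right)}} = \frac{\left(25 + 222\right) + \frac{1}{17865}}{-1014 + \frac{77}{2}} = \frac{247 + \frac{1}{17865}}{- \frac{1951}{2}} = \frac{4412656}{17865} \left(- \frac{2}{1951}\right) = - \frac{8825312}{34854615}$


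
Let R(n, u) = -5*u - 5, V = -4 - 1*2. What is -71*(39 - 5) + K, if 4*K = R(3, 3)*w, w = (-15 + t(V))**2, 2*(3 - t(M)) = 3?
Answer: -13301/4 ≈ -3325.3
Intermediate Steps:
V = -6 (V = -4 - 2 = -6)
t(M) = 3/2 (t(M) = 3 - 1/2*3 = 3 - 3/2 = 3/2)
R(n, u) = -5 - 5*u
w = 729/4 (w = (-15 + 3/2)**2 = (-27/2)**2 = 729/4 ≈ 182.25)
K = -3645/4 (K = ((-5 - 5*3)*(729/4))/4 = ((-5 - 15)*(729/4))/4 = (-20*729/4)/4 = (1/4)*(-3645) = -3645/4 ≈ -911.25)
-71*(39 - 5) + K = -71*(39 - 5) - 3645/4 = -71*34 - 3645/4 = -2414 - 3645/4 = -13301/4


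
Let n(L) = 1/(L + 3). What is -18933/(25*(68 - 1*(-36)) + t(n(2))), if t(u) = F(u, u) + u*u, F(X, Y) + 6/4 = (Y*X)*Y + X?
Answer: -4733250/649687 ≈ -7.2854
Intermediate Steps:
n(L) = 1/(3 + L)
F(X, Y) = -3/2 + X + X*Y² (F(X, Y) = -3/2 + ((Y*X)*Y + X) = -3/2 + ((X*Y)*Y + X) = -3/2 + (X*Y² + X) = -3/2 + (X + X*Y²) = -3/2 + X + X*Y²)
t(u) = -3/2 + u + u² + u³ (t(u) = (-3/2 + u + u*u²) + u*u = (-3/2 + u + u³) + u² = -3/2 + u + u² + u³)
-18933/(25*(68 - 1*(-36)) + t(n(2))) = -18933/(25*(68 - 1*(-36)) + (-3/2 + 1/(3 + 2) + (1/(3 + 2))² + (1/(3 + 2))³)) = -18933/(25*(68 + 36) + (-3/2 + 1/5 + (1/5)² + (1/5)³)) = -18933/(25*104 + (-3/2 + ⅕ + (⅕)² + (⅕)³)) = -18933/(2600 + (-3/2 + ⅕ + 1/25 + 1/125)) = -18933/(2600 - 313/250) = -18933/649687/250 = -18933*250/649687 = -4733250/649687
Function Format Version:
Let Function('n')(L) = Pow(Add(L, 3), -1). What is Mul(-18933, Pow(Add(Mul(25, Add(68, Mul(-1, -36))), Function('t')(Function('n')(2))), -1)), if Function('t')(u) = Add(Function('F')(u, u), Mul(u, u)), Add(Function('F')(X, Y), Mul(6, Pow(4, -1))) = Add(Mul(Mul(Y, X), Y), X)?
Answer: Rational(-4733250, 649687) ≈ -7.2854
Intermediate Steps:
Function('n')(L) = Pow(Add(3, L), -1)
Function('F')(X, Y) = Add(Rational(-3, 2), X, Mul(X, Pow(Y, 2))) (Function('F')(X, Y) = Add(Rational(-3, 2), Add(Mul(Mul(Y, X), Y), X)) = Add(Rational(-3, 2), Add(Mul(Mul(X, Y), Y), X)) = Add(Rational(-3, 2), Add(Mul(X, Pow(Y, 2)), X)) = Add(Rational(-3, 2), Add(X, Mul(X, Pow(Y, 2)))) = Add(Rational(-3, 2), X, Mul(X, Pow(Y, 2))))
Function('t')(u) = Add(Rational(-3, 2), u, Pow(u, 2), Pow(u, 3)) (Function('t')(u) = Add(Add(Rational(-3, 2), u, Mul(u, Pow(u, 2))), Mul(u, u)) = Add(Add(Rational(-3, 2), u, Pow(u, 3)), Pow(u, 2)) = Add(Rational(-3, 2), u, Pow(u, 2), Pow(u, 3)))
Mul(-18933, Pow(Add(Mul(25, Add(68, Mul(-1, -36))), Function('t')(Function('n')(2))), -1)) = Mul(-18933, Pow(Add(Mul(25, Add(68, Mul(-1, -36))), Add(Rational(-3, 2), Pow(Add(3, 2), -1), Pow(Pow(Add(3, 2), -1), 2), Pow(Pow(Add(3, 2), -1), 3))), -1)) = Mul(-18933, Pow(Add(Mul(25, Add(68, 36)), Add(Rational(-3, 2), Pow(5, -1), Pow(Pow(5, -1), 2), Pow(Pow(5, -1), 3))), -1)) = Mul(-18933, Pow(Add(Mul(25, 104), Add(Rational(-3, 2), Rational(1, 5), Pow(Rational(1, 5), 2), Pow(Rational(1, 5), 3))), -1)) = Mul(-18933, Pow(Add(2600, Add(Rational(-3, 2), Rational(1, 5), Rational(1, 25), Rational(1, 125))), -1)) = Mul(-18933, Pow(Add(2600, Rational(-313, 250)), -1)) = Mul(-18933, Pow(Rational(649687, 250), -1)) = Mul(-18933, Rational(250, 649687)) = Rational(-4733250, 649687)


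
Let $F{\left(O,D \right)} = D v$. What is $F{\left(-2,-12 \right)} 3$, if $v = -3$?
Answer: $108$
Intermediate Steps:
$F{\left(O,D \right)} = - 3 D$ ($F{\left(O,D \right)} = D \left(-3\right) = - 3 D$)
$F{\left(-2,-12 \right)} 3 = \left(-3\right) \left(-12\right) 3 = 36 \cdot 3 = 108$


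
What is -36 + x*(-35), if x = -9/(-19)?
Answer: -999/19 ≈ -52.579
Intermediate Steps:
x = 9/19 (x = -9*(-1/19) = 9/19 ≈ 0.47368)
-36 + x*(-35) = -36 + (9/19)*(-35) = -36 - 315/19 = -999/19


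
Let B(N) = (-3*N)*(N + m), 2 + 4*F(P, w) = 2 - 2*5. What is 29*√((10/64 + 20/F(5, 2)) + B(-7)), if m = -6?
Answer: 29*I*√17974/8 ≈ 485.99*I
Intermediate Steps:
F(P, w) = -5/2 (F(P, w) = -½ + (2 - 2*5)/4 = -½ + (2 - 10)/4 = -½ + (¼)*(-8) = -½ - 2 = -5/2)
B(N) = -3*N*(-6 + N) (B(N) = (-3*N)*(N - 6) = (-3*N)*(-6 + N) = -3*N*(-6 + N))
29*√((10/64 + 20/F(5, 2)) + B(-7)) = 29*√((10/64 + 20/(-5/2)) + 3*(-7)*(6 - 1*(-7))) = 29*√((10*(1/64) + 20*(-⅖)) + 3*(-7)*(6 + 7)) = 29*√((5/32 - 8) + 3*(-7)*13) = 29*√(-251/32 - 273) = 29*√(-8987/32) = 29*(I*√17974/8) = 29*I*√17974/8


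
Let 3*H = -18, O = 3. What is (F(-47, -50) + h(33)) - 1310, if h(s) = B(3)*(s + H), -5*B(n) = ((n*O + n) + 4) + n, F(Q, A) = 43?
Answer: -6848/5 ≈ -1369.6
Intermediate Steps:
H = -6 (H = (1/3)*(-18) = -6)
B(n) = -4/5 - n (B(n) = -(((n*3 + n) + 4) + n)/5 = -(((3*n + n) + 4) + n)/5 = -((4*n + 4) + n)/5 = -((4 + 4*n) + n)/5 = -(4 + 5*n)/5 = -4/5 - n)
h(s) = 114/5 - 19*s/5 (h(s) = (-4/5 - 1*3)*(s - 6) = (-4/5 - 3)*(-6 + s) = -19*(-6 + s)/5 = 114/5 - 19*s/5)
(F(-47, -50) + h(33)) - 1310 = (43 + (114/5 - 19/5*33)) - 1310 = (43 + (114/5 - 627/5)) - 1310 = (43 - 513/5) - 1310 = -298/5 - 1310 = -6848/5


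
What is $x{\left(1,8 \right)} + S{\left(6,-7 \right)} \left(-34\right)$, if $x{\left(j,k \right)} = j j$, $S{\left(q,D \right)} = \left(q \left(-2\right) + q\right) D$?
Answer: $-1427$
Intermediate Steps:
$S{\left(q,D \right)} = - D q$ ($S{\left(q,D \right)} = \left(- 2 q + q\right) D = - q D = - D q$)
$x{\left(j,k \right)} = j^{2}$
$x{\left(1,8 \right)} + S{\left(6,-7 \right)} \left(-34\right) = 1^{2} + \left(-1\right) \left(-7\right) 6 \left(-34\right) = 1 + 42 \left(-34\right) = 1 - 1428 = -1427$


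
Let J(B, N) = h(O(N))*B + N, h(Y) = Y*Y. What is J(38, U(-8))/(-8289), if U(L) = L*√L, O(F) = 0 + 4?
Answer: -608/8289 + 16*I*√2/8289 ≈ -0.07335 + 0.0027298*I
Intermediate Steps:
O(F) = 4
U(L) = L^(3/2)
h(Y) = Y²
J(B, N) = N + 16*B (J(B, N) = 4²*B + N = 16*B + N = N + 16*B)
J(38, U(-8))/(-8289) = ((-8)^(3/2) + 16*38)/(-8289) = (-16*I*√2 + 608)*(-1/8289) = (608 - 16*I*√2)*(-1/8289) = -608/8289 + 16*I*√2/8289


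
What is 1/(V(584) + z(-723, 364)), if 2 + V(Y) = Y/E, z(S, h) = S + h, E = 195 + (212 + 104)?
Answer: -7/2519 ≈ -0.0027789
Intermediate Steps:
E = 511 (E = 195 + 316 = 511)
V(Y) = -2 + Y/511
1/(V(584) + z(-723, 364)) = 1/((-2 + (1/511)*584) + (-723 + 364)) = 1/((-2 + 8/7) - 359) = 1/(-6/7 - 359) = 1/(-2519/7) = -7/2519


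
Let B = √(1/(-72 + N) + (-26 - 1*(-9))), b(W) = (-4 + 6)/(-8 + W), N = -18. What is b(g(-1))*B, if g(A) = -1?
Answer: -I*√15310/135 ≈ -0.91654*I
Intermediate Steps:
b(W) = 2/(-8 + W)
B = I*√15310/30 (B = √(1/(-72 - 18) + (-26 - 1*(-9))) = √(1/(-90) + (-26 + 9)) = √(-1/90 - 17) = √(-1531/90) = I*√15310/30 ≈ 4.1245*I)
b(g(-1))*B = (2/(-8 - 1))*(I*√15310/30) = (2/(-9))*(I*√15310/30) = (2*(-⅑))*(I*√15310/30) = -I*√15310/135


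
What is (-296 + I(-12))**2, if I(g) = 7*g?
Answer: 144400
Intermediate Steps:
(-296 + I(-12))**2 = (-296 + 7*(-12))**2 = (-296 - 84)**2 = (-380)**2 = 144400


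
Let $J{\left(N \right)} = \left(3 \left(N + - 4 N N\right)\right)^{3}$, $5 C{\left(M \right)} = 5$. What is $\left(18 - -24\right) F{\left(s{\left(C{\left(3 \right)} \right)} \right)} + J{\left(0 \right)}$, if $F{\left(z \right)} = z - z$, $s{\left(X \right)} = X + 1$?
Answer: $0$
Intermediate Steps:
$C{\left(M \right)} = 1$ ($C{\left(M \right)} = \frac{1}{5} \cdot 5 = 1$)
$s{\left(X \right)} = 1 + X$
$F{\left(z \right)} = 0$
$J{\left(N \right)} = \left(- 12 N^{2} + 3 N\right)^{3}$ ($J{\left(N \right)} = \left(3 \left(N - 4 N^{2}\right)\right)^{3} = \left(- 12 N^{2} + 3 N\right)^{3}$)
$\left(18 - -24\right) F{\left(s{\left(C{\left(3 \right)} \right)} \right)} + J{\left(0 \right)} = \left(18 - -24\right) 0 - 27 \cdot 0^{3} \left(-1 + 4 \cdot 0\right)^{3} = \left(18 + 24\right) 0 - 0 \left(-1 + 0\right)^{3} = 42 \cdot 0 - 0 \left(-1\right)^{3} = 0 - 0 \left(-1\right) = 0 + 0 = 0$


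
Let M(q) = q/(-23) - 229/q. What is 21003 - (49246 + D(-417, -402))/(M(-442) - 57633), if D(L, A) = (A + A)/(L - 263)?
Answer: 8787059373712/418354605 ≈ 21004.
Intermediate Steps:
D(L, A) = 2*A/(-263 + L) (D(L, A) = (2*A)/(-263 + L) = 2*A/(-263 + L))
M(q) = -229/q - q/23 (M(q) = q*(-1/23) - 229/q = -q/23 - 229/q = -229/q - q/23)
21003 - (49246 + D(-417, -402))/(M(-442) - 57633) = 21003 - (49246 + 2*(-402)/(-263 - 417))/((-229/(-442) - 1/23*(-442)) - 57633) = 21003 - (49246 + 2*(-402)/(-680))/((-229*(-1/442) + 442/23) - 57633) = 21003 - (49246 + 2*(-402)*(-1/680))/((229/442 + 442/23) - 57633) = 21003 - (49246 + 201/170)/(200631/10166 - 57633) = 21003 - 8372021/(170*(-585696447/10166)) = 21003 - 8372021*(-10166)/(170*585696447) = 21003 - 1*(-357604897/418354605) = 21003 + 357604897/418354605 = 8787059373712/418354605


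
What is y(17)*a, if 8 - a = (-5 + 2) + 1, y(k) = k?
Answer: 170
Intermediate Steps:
a = 10 (a = 8 - ((-5 + 2) + 1) = 8 - (-3 + 1) = 8 - 1*(-2) = 8 + 2 = 10)
y(17)*a = 17*10 = 170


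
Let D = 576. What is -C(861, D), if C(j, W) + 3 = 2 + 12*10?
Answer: -119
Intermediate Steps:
C(j, W) = 119 (C(j, W) = -3 + (2 + 12*10) = -3 + (2 + 120) = -3 + 122 = 119)
-C(861, D) = -1*119 = -119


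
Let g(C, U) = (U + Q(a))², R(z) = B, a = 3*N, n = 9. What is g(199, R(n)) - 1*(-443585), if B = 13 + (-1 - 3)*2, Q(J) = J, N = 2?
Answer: 443706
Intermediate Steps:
a = 6 (a = 3*2 = 6)
B = 5 (B = 13 - 4*2 = 13 - 8 = 5)
R(z) = 5
g(C, U) = (6 + U)² (g(C, U) = (U + 6)² = (6 + U)²)
g(199, R(n)) - 1*(-443585) = (6 + 5)² - 1*(-443585) = 11² + 443585 = 121 + 443585 = 443706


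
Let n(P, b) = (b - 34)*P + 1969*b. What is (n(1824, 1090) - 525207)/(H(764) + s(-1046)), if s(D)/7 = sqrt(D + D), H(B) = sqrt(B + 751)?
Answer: 3547147/(sqrt(1515) + 14*I*sqrt(523)) ≈ 1327.3 - 10918.0*I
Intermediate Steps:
H(B) = sqrt(751 + B)
s(D) = 7*sqrt(2)*sqrt(D) (s(D) = 7*sqrt(D + D) = 7*sqrt(2*D) = 7*(sqrt(2)*sqrt(D)) = 7*sqrt(2)*sqrt(D))
n(P, b) = 1969*b + P*(-34 + b) (n(P, b) = (-34 + b)*P + 1969*b = P*(-34 + b) + 1969*b = 1969*b + P*(-34 + b))
(n(1824, 1090) - 525207)/(H(764) + s(-1046)) = ((-34*1824 + 1969*1090 + 1824*1090) - 525207)/(sqrt(751 + 764) + 7*sqrt(2)*sqrt(-1046)) = ((-62016 + 2146210 + 1988160) - 525207)/(sqrt(1515) + 7*sqrt(2)*(I*sqrt(1046))) = (4072354 - 525207)/(sqrt(1515) + 14*I*sqrt(523)) = 3547147/(sqrt(1515) + 14*I*sqrt(523))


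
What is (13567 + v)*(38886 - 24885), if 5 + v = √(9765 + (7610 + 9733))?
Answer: 189881562 + 84006*√753 ≈ 1.9219e+8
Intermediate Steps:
v = -5 + 6*√753 (v = -5 + √(9765 + (7610 + 9733)) = -5 + √(9765 + 17343) = -5 + √27108 = -5 + 6*√753 ≈ 159.65)
(13567 + v)*(38886 - 24885) = (13567 + (-5 + 6*√753))*(38886 - 24885) = (13562 + 6*√753)*14001 = 189881562 + 84006*√753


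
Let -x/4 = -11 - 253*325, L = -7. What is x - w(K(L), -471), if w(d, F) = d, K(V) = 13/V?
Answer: 2302621/7 ≈ 3.2895e+5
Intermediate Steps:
x = 328944 (x = -4*(-11 - 253*325) = -4*(-11 - 82225) = -4*(-82236) = 328944)
x - w(K(L), -471) = 328944 - 13/(-7) = 328944 - 13*(-1)/7 = 328944 - 1*(-13/7) = 328944 + 13/7 = 2302621/7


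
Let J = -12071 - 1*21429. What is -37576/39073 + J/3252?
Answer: -357785663/31766349 ≈ -11.263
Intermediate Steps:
J = -33500 (J = -12071 - 21429 = -33500)
-37576/39073 + J/3252 = -37576/39073 - 33500/3252 = -37576*1/39073 - 33500*1/3252 = -37576/39073 - 8375/813 = -357785663/31766349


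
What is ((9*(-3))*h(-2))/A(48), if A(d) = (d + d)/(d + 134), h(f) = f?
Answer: 819/8 ≈ 102.38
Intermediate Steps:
A(d) = 2*d/(134 + d) (A(d) = (2*d)/(134 + d) = 2*d/(134 + d))
((9*(-3))*h(-2))/A(48) = ((9*(-3))*(-2))/((2*48/(134 + 48))) = (-27*(-2))/((2*48/182)) = 54/((2*48*(1/182))) = 54/(48/91) = 54*(91/48) = 819/8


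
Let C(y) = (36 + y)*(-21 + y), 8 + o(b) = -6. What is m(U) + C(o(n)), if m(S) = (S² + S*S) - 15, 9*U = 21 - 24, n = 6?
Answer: -7063/9 ≈ -784.78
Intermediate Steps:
o(b) = -14 (o(b) = -8 - 6 = -14)
C(y) = (-21 + y)*(36 + y)
U = -⅓ (U = (21 - 24)/9 = (⅑)*(-3) = -⅓ ≈ -0.33333)
m(S) = -15 + 2*S² (m(S) = (S² + S²) - 15 = 2*S² - 15 = -15 + 2*S²)
m(U) + C(o(n)) = (-15 + 2*(-⅓)²) + (-756 + (-14)² + 15*(-14)) = (-15 + 2*(⅑)) + (-756 + 196 - 210) = (-15 + 2/9) - 770 = -133/9 - 770 = -7063/9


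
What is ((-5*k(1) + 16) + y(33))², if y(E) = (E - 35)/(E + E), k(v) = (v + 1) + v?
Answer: 1024/1089 ≈ 0.94031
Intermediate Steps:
k(v) = 1 + 2*v (k(v) = (1 + v) + v = 1 + 2*v)
y(E) = (-35 + E)/(2*E) (y(E) = (-35 + E)/((2*E)) = (-35 + E)*(1/(2*E)) = (-35 + E)/(2*E))
((-5*k(1) + 16) + y(33))² = ((-5*(1 + 2*1) + 16) + (½)*(-35 + 33)/33)² = ((-5*(1 + 2) + 16) + (½)*(1/33)*(-2))² = ((-5*3 + 16) - 1/33)² = ((-15 + 16) - 1/33)² = (1 - 1/33)² = (32/33)² = 1024/1089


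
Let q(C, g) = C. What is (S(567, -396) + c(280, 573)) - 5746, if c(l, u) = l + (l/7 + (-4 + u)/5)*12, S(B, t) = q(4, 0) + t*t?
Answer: 765998/5 ≈ 1.5320e+5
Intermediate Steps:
S(B, t) = 4 + t**2 (S(B, t) = 4 + t*t = 4 + t**2)
c(l, u) = -48/5 + 12*u/5 + 19*l/7 (c(l, u) = l + (l*(1/7) + (-4 + u)*(1/5))*12 = l + (l/7 + (-4/5 + u/5))*12 = l + (-4/5 + u/5 + l/7)*12 = l + (-48/5 + 12*u/5 + 12*l/7) = -48/5 + 12*u/5 + 19*l/7)
(S(567, -396) + c(280, 573)) - 5746 = ((4 + (-396)**2) + (-48/5 + (12/5)*573 + (19/7)*280)) - 5746 = ((4 + 156816) + (-48/5 + 6876/5 + 760)) - 5746 = (156820 + 10628/5) - 5746 = 794728/5 - 5746 = 765998/5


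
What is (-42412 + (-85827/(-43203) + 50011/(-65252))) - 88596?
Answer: -123106291778359/939694052 ≈ -1.3101e+5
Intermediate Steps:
(-42412 + (-85827/(-43203) + 50011/(-65252))) - 88596 = (-42412 + (-85827*(-1/43203) + 50011*(-1/65252))) - 88596 = (-42412 + (28609/14401 - 50011/65252)) - 88596 = (-42412 + 1146586057/939694052) - 88596 = -39853157547367/939694052 - 88596 = -123106291778359/939694052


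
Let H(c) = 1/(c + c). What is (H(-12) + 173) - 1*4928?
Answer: -114121/24 ≈ -4755.0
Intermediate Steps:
H(c) = 1/(2*c)
(H(-12) + 173) - 1*4928 = ((½)/(-12) + 173) - 1*4928 = ((½)*(-1/12) + 173) - 4928 = (-1/24 + 173) - 4928 = 4151/24 - 4928 = -114121/24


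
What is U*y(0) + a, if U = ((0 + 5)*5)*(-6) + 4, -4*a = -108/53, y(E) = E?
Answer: 27/53 ≈ 0.50943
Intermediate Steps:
a = 27/53 (a = -(-27)/53 = -¼*(-108/53) = 27/53 ≈ 0.50943)
U = -146 (U = (5*5)*(-6) + 4 = 25*(-6) + 4 = -150 + 4 = -146)
U*y(0) + a = -146*0 + 27/53 = 0 + 27/53 = 27/53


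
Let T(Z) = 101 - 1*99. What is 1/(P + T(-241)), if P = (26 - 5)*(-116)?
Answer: -1/2434 ≈ -0.00041085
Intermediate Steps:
T(Z) = 2 (T(Z) = 101 - 99 = 2)
P = -2436 (P = 21*(-116) = -2436)
1/(P + T(-241)) = 1/(-2436 + 2) = 1/(-2434) = -1/2434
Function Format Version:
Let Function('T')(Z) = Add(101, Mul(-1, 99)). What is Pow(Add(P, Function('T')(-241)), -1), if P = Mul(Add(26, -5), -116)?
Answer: Rational(-1, 2434) ≈ -0.00041085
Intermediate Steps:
Function('T')(Z) = 2 (Function('T')(Z) = Add(101, -99) = 2)
P = -2436 (P = Mul(21, -116) = -2436)
Pow(Add(P, Function('T')(-241)), -1) = Pow(Add(-2436, 2), -1) = Pow(-2434, -1) = Rational(-1, 2434)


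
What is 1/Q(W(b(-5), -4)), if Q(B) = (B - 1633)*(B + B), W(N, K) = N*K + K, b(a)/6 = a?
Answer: -1/351944 ≈ -2.8414e-6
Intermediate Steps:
b(a) = 6*a
W(N, K) = K + K*N (W(N, K) = K*N + K = K + K*N)
Q(B) = 2*B*(-1633 + B) (Q(B) = (-1633 + B)*(2*B) = 2*B*(-1633 + B))
1/Q(W(b(-5), -4)) = 1/(2*(-4*(1 + 6*(-5)))*(-1633 - 4*(1 + 6*(-5)))) = 1/(2*(-4*(1 - 30))*(-1633 - 4*(1 - 30))) = 1/(2*(-4*(-29))*(-1633 - 4*(-29))) = 1/(2*116*(-1633 + 116)) = 1/(2*116*(-1517)) = 1/(-351944) = -1/351944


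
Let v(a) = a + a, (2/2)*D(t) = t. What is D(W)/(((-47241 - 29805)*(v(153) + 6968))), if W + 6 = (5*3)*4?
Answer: -9/93405434 ≈ -9.6354e-8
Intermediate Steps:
W = 54 (W = -6 + (5*3)*4 = -6 + 15*4 = -6 + 60 = 54)
D(t) = t
v(a) = 2*a
D(W)/(((-47241 - 29805)*(v(153) + 6968))) = 54/(((-47241 - 29805)*(2*153 + 6968))) = 54/((-77046*(306 + 6968))) = 54/((-77046*7274)) = 54/(-560432604) = 54*(-1/560432604) = -9/93405434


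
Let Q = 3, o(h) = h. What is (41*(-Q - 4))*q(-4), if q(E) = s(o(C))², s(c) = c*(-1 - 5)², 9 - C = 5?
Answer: -5951232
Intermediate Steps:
C = 4 (C = 9 - 1*5 = 9 - 5 = 4)
s(c) = 36*c (s(c) = c*(-6)² = c*36 = 36*c)
q(E) = 20736 (q(E) = (36*4)² = 144² = 20736)
(41*(-Q - 4))*q(-4) = (41*(-1*3 - 4))*20736 = (41*(-3 - 4))*20736 = (41*(-7))*20736 = -287*20736 = -5951232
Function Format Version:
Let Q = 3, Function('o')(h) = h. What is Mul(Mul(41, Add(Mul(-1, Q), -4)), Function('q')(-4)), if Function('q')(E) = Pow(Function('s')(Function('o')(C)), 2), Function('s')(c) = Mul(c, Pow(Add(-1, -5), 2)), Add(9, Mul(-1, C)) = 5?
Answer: -5951232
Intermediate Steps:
C = 4 (C = Add(9, Mul(-1, 5)) = Add(9, -5) = 4)
Function('s')(c) = Mul(36, c) (Function('s')(c) = Mul(c, Pow(-6, 2)) = Mul(c, 36) = Mul(36, c))
Function('q')(E) = 20736 (Function('q')(E) = Pow(Mul(36, 4), 2) = Pow(144, 2) = 20736)
Mul(Mul(41, Add(Mul(-1, Q), -4)), Function('q')(-4)) = Mul(Mul(41, Add(Mul(-1, 3), -4)), 20736) = Mul(Mul(41, Add(-3, -4)), 20736) = Mul(Mul(41, -7), 20736) = Mul(-287, 20736) = -5951232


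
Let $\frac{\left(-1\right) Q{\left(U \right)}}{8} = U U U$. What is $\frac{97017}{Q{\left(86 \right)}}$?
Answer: $- \frac{97017}{5088448} \approx -0.019066$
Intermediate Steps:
$Q{\left(U \right)} = - 8 U^{3}$ ($Q{\left(U \right)} = - 8 U U U = - 8 U^{2} U = - 8 U^{3}$)
$\frac{97017}{Q{\left(86 \right)}} = \frac{97017}{\left(-8\right) 86^{3}} = \frac{97017}{\left(-8\right) 636056} = \frac{97017}{-5088448} = 97017 \left(- \frac{1}{5088448}\right) = - \frac{97017}{5088448}$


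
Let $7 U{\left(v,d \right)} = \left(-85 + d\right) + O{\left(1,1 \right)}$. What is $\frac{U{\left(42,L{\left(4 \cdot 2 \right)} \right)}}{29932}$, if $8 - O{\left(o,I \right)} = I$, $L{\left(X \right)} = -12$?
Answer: $- \frac{45}{104762} \approx -0.00042955$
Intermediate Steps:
$O{\left(o,I \right)} = 8 - I$
$U{\left(v,d \right)} = - \frac{78}{7} + \frac{d}{7}$ ($U{\left(v,d \right)} = \frac{\left(-85 + d\right) + \left(8 - 1\right)}{7} = \frac{\left(-85 + d\right) + 7}{7} = \frac{-78 + d}{7} = - \frac{78}{7} + \frac{d}{7}$)
$\frac{U{\left(42,L{\left(4 \cdot 2 \right)} \right)}}{29932} = \frac{- \frac{78}{7} + \frac{1}{7} \left(-12\right)}{29932} = \left(- \frac{78}{7} - \frac{12}{7}\right) \frac{1}{29932} = \left(- \frac{90}{7}\right) \frac{1}{29932} = - \frac{45}{104762}$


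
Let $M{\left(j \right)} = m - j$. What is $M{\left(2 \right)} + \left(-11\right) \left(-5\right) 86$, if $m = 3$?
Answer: $4731$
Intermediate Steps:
$M{\left(j \right)} = 3 - j$
$M{\left(2 \right)} + \left(-11\right) \left(-5\right) 86 = \left(3 - 2\right) + \left(-11\right) \left(-5\right) 86 = \left(3 - 2\right) + 55 \cdot 86 = 1 + 4730 = 4731$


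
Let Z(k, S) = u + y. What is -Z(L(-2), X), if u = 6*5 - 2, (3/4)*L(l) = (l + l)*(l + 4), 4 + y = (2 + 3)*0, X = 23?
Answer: -24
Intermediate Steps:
y = -4 (y = -4 + (2 + 3)*0 = -4 + 5*0 = -4 + 0 = -4)
L(l) = 8*l*(4 + l)/3 (L(l) = 4*((l + l)*(l + 4))/3 = 4*((2*l)*(4 + l))/3 = 4*(2*l*(4 + l))/3 = 8*l*(4 + l)/3)
u = 28 (u = 30 - 2 = 28)
Z(k, S) = 24 (Z(k, S) = 28 - 4 = 24)
-Z(L(-2), X) = -1*24 = -24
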